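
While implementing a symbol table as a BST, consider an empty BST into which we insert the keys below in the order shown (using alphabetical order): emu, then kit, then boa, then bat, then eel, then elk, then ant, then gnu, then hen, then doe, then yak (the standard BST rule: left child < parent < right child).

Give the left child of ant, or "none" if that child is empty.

emu: root
kit: right child of emu (depth 1)
boa: left child of emu (depth 1)
bat: left child of boa (depth 2)
eel: right child of boa (depth 2)
elk: right child of eel (depth 3)
ant: left child of bat (depth 3)
gnu: left child of kit (depth 2)
hen: right child of gnu (depth 3)
doe: left child of eel (depth 3)
yak: right child of kit (depth 2)

none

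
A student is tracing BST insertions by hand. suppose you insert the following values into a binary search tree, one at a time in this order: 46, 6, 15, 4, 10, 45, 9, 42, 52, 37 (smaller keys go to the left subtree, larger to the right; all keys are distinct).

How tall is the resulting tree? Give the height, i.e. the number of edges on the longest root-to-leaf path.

46: root
6: left child of 46 (depth 1)
15: right child of 6 (depth 2)
4: left child of 6 (depth 2)
10: left child of 15 (depth 3)
45: right child of 15 (depth 3)
9: left child of 10 (depth 4)
42: left child of 45 (depth 4)
52: right child of 46 (depth 1)
37: left child of 42 (depth 5)

The deepest node is 37 at depth 5.

5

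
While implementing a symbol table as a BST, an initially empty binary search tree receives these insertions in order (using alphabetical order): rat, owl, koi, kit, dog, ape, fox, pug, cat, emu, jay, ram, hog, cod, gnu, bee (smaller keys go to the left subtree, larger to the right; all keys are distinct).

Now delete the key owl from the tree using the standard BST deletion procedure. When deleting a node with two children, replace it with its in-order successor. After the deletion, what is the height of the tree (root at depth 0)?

8

Insert rat: tree is empty, so rat becomes the root.
Insert owl: owl < rat → go left. Place as left child of rat.
Insert koi: koi < rat → go left; koi < owl → go left. Place as left child of owl.
Insert kit: kit < rat → go left; kit < owl → go left; kit < koi → go left. Place as left child of koi.
Insert dog: dog < rat → go left; dog < owl → go left; dog < koi → go left; dog < kit → go left. Place as left child of kit.
Insert ape: ape < rat → go left; ape < owl → go left; ape < koi → go left; ape < kit → go left; ape < dog → go left. Place as left child of dog.
Insert fox: fox < rat → go left; fox < owl → go left; fox < koi → go left; fox < kit → go left; fox > dog → go right. Place as right child of dog.
Insert pug: pug < rat → go left; pug > owl → go right. Place as right child of owl.
Insert cat: cat < rat → go left; cat < owl → go left; cat < koi → go left; cat < kit → go left; cat < dog → go left; cat > ape → go right. Place as right child of ape.
Insert emu: emu < rat → go left; emu < owl → go left; emu < koi → go left; emu < kit → go left; emu > dog → go right; emu < fox → go left. Place as left child of fox.
Insert jay: jay < rat → go left; jay < owl → go left; jay < koi → go left; jay < kit → go left; jay > dog → go right; jay > fox → go right. Place as right child of fox.
Insert ram: ram < rat → go left; ram > owl → go right; ram > pug → go right. Place as right child of pug.
Insert hog: hog < rat → go left; hog < owl → go left; hog < koi → go left; hog < kit → go left; hog > dog → go right; hog > fox → go right; hog < jay → go left. Place as left child of jay.
Insert cod: cod < rat → go left; cod < owl → go left; cod < koi → go left; cod < kit → go left; cod < dog → go left; cod > ape → go right; cod > cat → go right. Place as right child of cat.
Insert gnu: gnu < rat → go left; gnu < owl → go left; gnu < koi → go left; gnu < kit → go left; gnu > dog → go right; gnu > fox → go right; gnu < jay → go left; gnu < hog → go left. Place as left child of hog.
Insert bee: bee < rat → go left; bee < owl → go left; bee < koi → go left; bee < kit → go left; bee < dog → go left; bee > ape → go right; bee < cat → go left. Place as left child of cat.

Delete owl (two children — replace with in-order successor).
After deletion, deepest node is gnu at depth 8.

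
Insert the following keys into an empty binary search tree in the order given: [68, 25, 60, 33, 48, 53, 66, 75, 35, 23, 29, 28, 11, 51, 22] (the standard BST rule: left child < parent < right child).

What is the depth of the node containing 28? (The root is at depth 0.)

68: root
25: left child of 68 (depth 1)
60: right child of 25 (depth 2)
33: left child of 60 (depth 3)
48: right child of 33 (depth 4)
53: right child of 48 (depth 5)
66: right child of 60 (depth 3)
75: right child of 68 (depth 1)
35: left child of 48 (depth 5)
23: left child of 25 (depth 2)
29: left child of 33 (depth 4)
28: left child of 29 (depth 5)
11: left child of 23 (depth 3)
51: left child of 53 (depth 6)
22: right child of 11 (depth 4)

Path to 28: 68 → 25 → 60 → 33 → 29 → 28, which is 5 edges.

5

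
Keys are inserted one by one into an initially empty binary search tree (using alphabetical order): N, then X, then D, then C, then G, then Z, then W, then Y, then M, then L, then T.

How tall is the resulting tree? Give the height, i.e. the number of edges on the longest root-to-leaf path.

N: root
X: right child of N (depth 1)
D: left child of N (depth 1)
C: left child of D (depth 2)
G: right child of D (depth 2)
Z: right child of X (depth 2)
W: left child of X (depth 2)
Y: left child of Z (depth 3)
M: right child of G (depth 3)
L: left child of M (depth 4)
T: left child of W (depth 3)

The deepest node is L at depth 4.

4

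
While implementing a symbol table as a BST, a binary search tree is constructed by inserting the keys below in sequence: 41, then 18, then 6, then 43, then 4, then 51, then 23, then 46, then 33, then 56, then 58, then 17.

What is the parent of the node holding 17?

6

Resulting structure (node: left, right):
  41: L=18, R=43
  18: L=6, R=23
  6: L=4, R=17
  43: L=–, R=51
  4: L=–, R=–
  51: L=46, R=56
  23: L=–, R=33
  46: L=–, R=–
  33: L=–, R=–
  56: L=–, R=58
  58: L=–, R=–
  17: L=–, R=–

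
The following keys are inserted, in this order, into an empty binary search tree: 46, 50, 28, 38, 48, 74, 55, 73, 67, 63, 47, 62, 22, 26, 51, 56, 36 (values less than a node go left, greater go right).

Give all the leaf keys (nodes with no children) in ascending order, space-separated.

26 36 47 51 56

Insert 46: tree is empty, so 46 becomes the root.
Insert 50: 50 > 46 → go right. Place as right child of 46.
Insert 28: 28 < 46 → go left. Place as left child of 46.
Insert 38: 38 < 46 → go left; 38 > 28 → go right. Place as right child of 28.
Insert 48: 48 > 46 → go right; 48 < 50 → go left. Place as left child of 50.
Insert 74: 74 > 46 → go right; 74 > 50 → go right. Place as right child of 50.
Insert 55: 55 > 46 → go right; 55 > 50 → go right; 55 < 74 → go left. Place as left child of 74.
Insert 73: 73 > 46 → go right; 73 > 50 → go right; 73 < 74 → go left; 73 > 55 → go right. Place as right child of 55.
Insert 67: 67 > 46 → go right; 67 > 50 → go right; 67 < 74 → go left; 67 > 55 → go right; 67 < 73 → go left. Place as left child of 73.
Insert 63: 63 > 46 → go right; 63 > 50 → go right; 63 < 74 → go left; 63 > 55 → go right; 63 < 73 → go left; 63 < 67 → go left. Place as left child of 67.
Insert 47: 47 > 46 → go right; 47 < 50 → go left; 47 < 48 → go left. Place as left child of 48.
Insert 62: 62 > 46 → go right; 62 > 50 → go right; 62 < 74 → go left; 62 > 55 → go right; 62 < 73 → go left; 62 < 67 → go left; 62 < 63 → go left. Place as left child of 63.
Insert 22: 22 < 46 → go left; 22 < 28 → go left. Place as left child of 28.
Insert 26: 26 < 46 → go left; 26 < 28 → go left; 26 > 22 → go right. Place as right child of 22.
Insert 51: 51 > 46 → go right; 51 > 50 → go right; 51 < 74 → go left; 51 < 55 → go left. Place as left child of 55.
Insert 56: 56 > 46 → go right; 56 > 50 → go right; 56 < 74 → go left; 56 > 55 → go right; 56 < 73 → go left; 56 < 67 → go left; 56 < 63 → go left; 56 < 62 → go left. Place as left child of 62.
Insert 36: 36 < 46 → go left; 36 > 28 → go right; 36 < 38 → go left. Place as left child of 38.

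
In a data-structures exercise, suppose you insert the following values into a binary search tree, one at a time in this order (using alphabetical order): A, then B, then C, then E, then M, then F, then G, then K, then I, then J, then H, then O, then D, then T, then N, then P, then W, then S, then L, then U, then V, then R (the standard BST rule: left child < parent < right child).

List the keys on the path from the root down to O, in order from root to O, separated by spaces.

A B C E M O

A: root
B: right child of A (depth 1)
C: right child of B (depth 2)
E: right child of C (depth 3)
M: right child of E (depth 4)
F: left child of M (depth 5)
G: right child of F (depth 6)
K: right child of G (depth 7)
I: left child of K (depth 8)
J: right child of I (depth 9)
H: left child of I (depth 9)
O: right child of M (depth 5)
D: left child of E (depth 4)
T: right child of O (depth 6)
N: left child of O (depth 6)
P: left child of T (depth 7)
W: right child of T (depth 7)
S: right child of P (depth 8)
L: right child of K (depth 8)
U: left child of W (depth 8)
V: right child of U (depth 9)
R: left child of S (depth 9)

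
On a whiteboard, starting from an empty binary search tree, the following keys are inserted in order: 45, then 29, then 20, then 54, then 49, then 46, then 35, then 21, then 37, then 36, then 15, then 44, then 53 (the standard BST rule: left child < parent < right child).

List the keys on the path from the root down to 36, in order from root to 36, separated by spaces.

Resulting structure (node: left, right):
  45: L=29, R=54
  29: L=20, R=35
  20: L=15, R=21
  54: L=49, R=–
  49: L=46, R=53
  46: L=–, R=–
  35: L=–, R=37
  21: L=–, R=–
  37: L=36, R=44
  36: L=–, R=–
  15: L=–, R=–
  44: L=–, R=–
  53: L=–, R=–

45 29 35 37 36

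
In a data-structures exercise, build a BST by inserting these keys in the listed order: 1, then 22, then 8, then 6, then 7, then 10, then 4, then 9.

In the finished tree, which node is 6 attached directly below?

8

1: root
22: right child of 1 (depth 1)
8: left child of 22 (depth 2)
6: left child of 8 (depth 3)
7: right child of 6 (depth 4)
10: right child of 8 (depth 3)
4: left child of 6 (depth 4)
9: left child of 10 (depth 4)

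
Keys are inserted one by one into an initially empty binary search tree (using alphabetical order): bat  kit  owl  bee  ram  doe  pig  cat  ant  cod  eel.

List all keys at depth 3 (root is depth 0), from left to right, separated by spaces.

Resulting structure (node: left, right):
  bat: L=ant, R=kit
  kit: L=bee, R=owl
  owl: L=–, R=ram
  bee: L=–, R=doe
  ram: L=pig, R=–
  doe: L=cat, R=eel
  pig: L=–, R=–
  cat: L=–, R=cod
  ant: L=–, R=–
  cod: L=–, R=–
  eel: L=–, R=–

doe ram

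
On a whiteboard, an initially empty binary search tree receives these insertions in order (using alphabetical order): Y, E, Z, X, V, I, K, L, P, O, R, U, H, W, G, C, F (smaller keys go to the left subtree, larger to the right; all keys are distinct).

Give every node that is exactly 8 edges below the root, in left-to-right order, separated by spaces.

O R

Resulting structure (node: left, right):
  Y: L=E, R=Z
  E: L=C, R=X
  Z: L=–, R=–
  X: L=V, R=–
  V: L=I, R=W
  I: L=H, R=K
  K: L=–, R=L
  L: L=–, R=P
  P: L=O, R=R
  O: L=–, R=–
  R: L=–, R=U
  U: L=–, R=–
  H: L=G, R=–
  W: L=–, R=–
  G: L=F, R=–
  C: L=–, R=–
  F: L=–, R=–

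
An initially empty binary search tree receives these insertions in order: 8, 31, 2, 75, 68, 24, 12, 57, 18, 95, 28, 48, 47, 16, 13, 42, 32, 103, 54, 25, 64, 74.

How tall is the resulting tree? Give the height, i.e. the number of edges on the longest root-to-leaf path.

8: root
31: right child of 8 (depth 1)
2: left child of 8 (depth 1)
75: right child of 31 (depth 2)
68: left child of 75 (depth 3)
24: left child of 31 (depth 2)
12: left child of 24 (depth 3)
57: left child of 68 (depth 4)
18: right child of 12 (depth 4)
95: right child of 75 (depth 3)
28: right child of 24 (depth 3)
48: left child of 57 (depth 5)
47: left child of 48 (depth 6)
16: left child of 18 (depth 5)
13: left child of 16 (depth 6)
42: left child of 47 (depth 7)
32: left child of 42 (depth 8)
103: right child of 95 (depth 4)
54: right child of 48 (depth 6)
25: left child of 28 (depth 4)
64: right child of 57 (depth 5)
74: right child of 68 (depth 4)

The deepest node is 32 at depth 8.

8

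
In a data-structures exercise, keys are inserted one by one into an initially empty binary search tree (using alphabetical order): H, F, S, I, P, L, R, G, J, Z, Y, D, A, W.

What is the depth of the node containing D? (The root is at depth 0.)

2

Insert H: tree is empty, so H becomes the root.
Insert F: F < H → go left. Place as left child of H.
Insert S: S > H → go right. Place as right child of H.
Insert I: I > H → go right; I < S → go left. Place as left child of S.
Insert P: P > H → go right; P < S → go left; P > I → go right. Place as right child of I.
Insert L: L > H → go right; L < S → go left; L > I → go right; L < P → go left. Place as left child of P.
Insert R: R > H → go right; R < S → go left; R > I → go right; R > P → go right. Place as right child of P.
Insert G: G < H → go left; G > F → go right. Place as right child of F.
Insert J: J > H → go right; J < S → go left; J > I → go right; J < P → go left; J < L → go left. Place as left child of L.
Insert Z: Z > H → go right; Z > S → go right. Place as right child of S.
Insert Y: Y > H → go right; Y > S → go right; Y < Z → go left. Place as left child of Z.
Insert D: D < H → go left; D < F → go left. Place as left child of F.
Insert A: A < H → go left; A < F → go left; A < D → go left. Place as left child of D.
Insert W: W > H → go right; W > S → go right; W < Z → go left; W < Y → go left. Place as left child of Y.

Path to D: H → F → D, which is 2 edges.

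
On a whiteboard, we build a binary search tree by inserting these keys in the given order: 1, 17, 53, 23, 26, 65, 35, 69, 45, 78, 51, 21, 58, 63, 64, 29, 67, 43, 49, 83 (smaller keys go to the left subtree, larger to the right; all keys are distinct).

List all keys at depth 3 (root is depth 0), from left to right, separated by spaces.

23 65

Insert 1: tree is empty, so 1 becomes the root.
Insert 17: 17 > 1 → go right. Place as right child of 1.
Insert 53: 53 > 1 → go right; 53 > 17 → go right. Place as right child of 17.
Insert 23: 23 > 1 → go right; 23 > 17 → go right; 23 < 53 → go left. Place as left child of 53.
Insert 26: 26 > 1 → go right; 26 > 17 → go right; 26 < 53 → go left; 26 > 23 → go right. Place as right child of 23.
Insert 65: 65 > 1 → go right; 65 > 17 → go right; 65 > 53 → go right. Place as right child of 53.
Insert 35: 35 > 1 → go right; 35 > 17 → go right; 35 < 53 → go left; 35 > 23 → go right; 35 > 26 → go right. Place as right child of 26.
Insert 69: 69 > 1 → go right; 69 > 17 → go right; 69 > 53 → go right; 69 > 65 → go right. Place as right child of 65.
Insert 45: 45 > 1 → go right; 45 > 17 → go right; 45 < 53 → go left; 45 > 23 → go right; 45 > 26 → go right; 45 > 35 → go right. Place as right child of 35.
Insert 78: 78 > 1 → go right; 78 > 17 → go right; 78 > 53 → go right; 78 > 65 → go right; 78 > 69 → go right. Place as right child of 69.
Insert 51: 51 > 1 → go right; 51 > 17 → go right; 51 < 53 → go left; 51 > 23 → go right; 51 > 26 → go right; 51 > 35 → go right; 51 > 45 → go right. Place as right child of 45.
Insert 21: 21 > 1 → go right; 21 > 17 → go right; 21 < 53 → go left; 21 < 23 → go left. Place as left child of 23.
Insert 58: 58 > 1 → go right; 58 > 17 → go right; 58 > 53 → go right; 58 < 65 → go left. Place as left child of 65.
Insert 63: 63 > 1 → go right; 63 > 17 → go right; 63 > 53 → go right; 63 < 65 → go left; 63 > 58 → go right. Place as right child of 58.
Insert 64: 64 > 1 → go right; 64 > 17 → go right; 64 > 53 → go right; 64 < 65 → go left; 64 > 58 → go right; 64 > 63 → go right. Place as right child of 63.
Insert 29: 29 > 1 → go right; 29 > 17 → go right; 29 < 53 → go left; 29 > 23 → go right; 29 > 26 → go right; 29 < 35 → go left. Place as left child of 35.
Insert 67: 67 > 1 → go right; 67 > 17 → go right; 67 > 53 → go right; 67 > 65 → go right; 67 < 69 → go left. Place as left child of 69.
Insert 43: 43 > 1 → go right; 43 > 17 → go right; 43 < 53 → go left; 43 > 23 → go right; 43 > 26 → go right; 43 > 35 → go right; 43 < 45 → go left. Place as left child of 45.
Insert 49: 49 > 1 → go right; 49 > 17 → go right; 49 < 53 → go left; 49 > 23 → go right; 49 > 26 → go right; 49 > 35 → go right; 49 > 45 → go right; 49 < 51 → go left. Place as left child of 51.
Insert 83: 83 > 1 → go right; 83 > 17 → go right; 83 > 53 → go right; 83 > 65 → go right; 83 > 69 → go right; 83 > 78 → go right. Place as right child of 78.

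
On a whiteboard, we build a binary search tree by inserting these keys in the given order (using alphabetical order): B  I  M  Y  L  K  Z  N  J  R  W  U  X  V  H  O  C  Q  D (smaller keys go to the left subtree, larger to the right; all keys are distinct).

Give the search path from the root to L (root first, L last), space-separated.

B I M L

Insert B: tree is empty, so B becomes the root.
Insert I: I > B → go right. Place as right child of B.
Insert M: M > B → go right; M > I → go right. Place as right child of I.
Insert Y: Y > B → go right; Y > I → go right; Y > M → go right. Place as right child of M.
Insert L: L > B → go right; L > I → go right; L < M → go left. Place as left child of M.
Insert K: K > B → go right; K > I → go right; K < M → go left; K < L → go left. Place as left child of L.
Insert Z: Z > B → go right; Z > I → go right; Z > M → go right; Z > Y → go right. Place as right child of Y.
Insert N: N > B → go right; N > I → go right; N > M → go right; N < Y → go left. Place as left child of Y.
Insert J: J > B → go right; J > I → go right; J < M → go left; J < L → go left; J < K → go left. Place as left child of K.
Insert R: R > B → go right; R > I → go right; R > M → go right; R < Y → go left; R > N → go right. Place as right child of N.
Insert W: W > B → go right; W > I → go right; W > M → go right; W < Y → go left; W > N → go right; W > R → go right. Place as right child of R.
Insert U: U > B → go right; U > I → go right; U > M → go right; U < Y → go left; U > N → go right; U > R → go right; U < W → go left. Place as left child of W.
Insert X: X > B → go right; X > I → go right; X > M → go right; X < Y → go left; X > N → go right; X > R → go right; X > W → go right. Place as right child of W.
Insert V: V > B → go right; V > I → go right; V > M → go right; V < Y → go left; V > N → go right; V > R → go right; V < W → go left; V > U → go right. Place as right child of U.
Insert H: H > B → go right; H < I → go left. Place as left child of I.
Insert O: O > B → go right; O > I → go right; O > M → go right; O < Y → go left; O > N → go right; O < R → go left. Place as left child of R.
Insert C: C > B → go right; C < I → go left; C < H → go left. Place as left child of H.
Insert Q: Q > B → go right; Q > I → go right; Q > M → go right; Q < Y → go left; Q > N → go right; Q < R → go left; Q > O → go right. Place as right child of O.
Insert D: D > B → go right; D < I → go left; D < H → go left; D > C → go right. Place as right child of C.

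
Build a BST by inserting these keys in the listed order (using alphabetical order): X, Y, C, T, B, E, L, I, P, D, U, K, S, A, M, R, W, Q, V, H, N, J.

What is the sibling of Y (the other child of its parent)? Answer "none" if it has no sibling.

X: root
Y: right child of X (depth 1)
C: left child of X (depth 1)
T: right child of C (depth 2)
B: left child of C (depth 2)
E: left child of T (depth 3)
L: right child of E (depth 4)
I: left child of L (depth 5)
P: right child of L (depth 5)
D: left child of E (depth 4)
U: right child of T (depth 3)
K: right child of I (depth 6)
S: right child of P (depth 6)
A: left child of B (depth 3)
M: left child of P (depth 6)
R: left child of S (depth 7)
W: right child of U (depth 4)
Q: left child of R (depth 8)
V: left child of W (depth 5)
H: left child of I (depth 6)
N: right child of M (depth 7)
J: left child of K (depth 7)

Y's parent is X; the other child of X is C.

C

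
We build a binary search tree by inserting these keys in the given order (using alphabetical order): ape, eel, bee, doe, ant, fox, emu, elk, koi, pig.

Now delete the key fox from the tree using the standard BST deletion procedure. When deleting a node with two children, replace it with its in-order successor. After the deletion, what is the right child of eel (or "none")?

koi

Resulting structure (node: left, right):
  ape: L=ant, R=eel
  eel: L=bee, R=fox
  bee: L=–, R=doe
  doe: L=–, R=–
  ant: L=–, R=–
  fox: L=emu, R=koi
  emu: L=elk, R=–
  elk: L=–, R=–
  koi: L=–, R=pig
  pig: L=–, R=–

Delete fox (two children — replace with in-order successor).
After deletion, eel's right child: koi.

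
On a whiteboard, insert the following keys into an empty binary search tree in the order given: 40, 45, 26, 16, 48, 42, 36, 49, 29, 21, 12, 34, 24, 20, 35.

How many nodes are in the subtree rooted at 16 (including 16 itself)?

5

40: root
45: right child of 40 (depth 1)
26: left child of 40 (depth 1)
16: left child of 26 (depth 2)
48: right child of 45 (depth 2)
42: left child of 45 (depth 2)
36: right child of 26 (depth 2)
49: right child of 48 (depth 3)
29: left child of 36 (depth 3)
21: right child of 16 (depth 3)
12: left child of 16 (depth 3)
34: right child of 29 (depth 4)
24: right child of 21 (depth 4)
20: left child of 21 (depth 4)
35: right child of 34 (depth 5)

Subtree rooted at 16 contains: 16, 12, 21, 20, 24 — 5 nodes.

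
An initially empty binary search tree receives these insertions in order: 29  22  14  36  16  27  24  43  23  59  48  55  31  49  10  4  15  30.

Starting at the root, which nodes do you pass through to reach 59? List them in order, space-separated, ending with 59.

29 36 43 59

29: root
22: left child of 29 (depth 1)
14: left child of 22 (depth 2)
36: right child of 29 (depth 1)
16: right child of 14 (depth 3)
27: right child of 22 (depth 2)
24: left child of 27 (depth 3)
43: right child of 36 (depth 2)
23: left child of 24 (depth 4)
59: right child of 43 (depth 3)
48: left child of 59 (depth 4)
55: right child of 48 (depth 5)
31: left child of 36 (depth 2)
49: left child of 55 (depth 6)
10: left child of 14 (depth 3)
4: left child of 10 (depth 4)
15: left child of 16 (depth 4)
30: left child of 31 (depth 3)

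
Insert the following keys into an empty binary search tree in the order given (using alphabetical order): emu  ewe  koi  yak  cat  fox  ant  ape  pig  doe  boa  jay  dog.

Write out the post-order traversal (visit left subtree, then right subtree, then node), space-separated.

boa ape ant dog doe cat jay fox pig yak koi ewe emu

emu: root
ewe: right child of emu (depth 1)
koi: right child of ewe (depth 2)
yak: right child of koi (depth 3)
cat: left child of emu (depth 1)
fox: left child of koi (depth 3)
ant: left child of cat (depth 2)
ape: right child of ant (depth 3)
pig: left child of yak (depth 4)
doe: right child of cat (depth 2)
boa: right child of ape (depth 4)
jay: right child of fox (depth 4)
dog: right child of doe (depth 3)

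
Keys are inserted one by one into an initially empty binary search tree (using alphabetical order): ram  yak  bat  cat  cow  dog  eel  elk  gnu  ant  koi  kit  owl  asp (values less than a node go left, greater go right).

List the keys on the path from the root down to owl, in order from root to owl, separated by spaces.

ram bat cat cow dog eel elk gnu koi owl

Insert ram: tree is empty, so ram becomes the root.
Insert yak: yak > ram → go right. Place as right child of ram.
Insert bat: bat < ram → go left. Place as left child of ram.
Insert cat: cat < ram → go left; cat > bat → go right. Place as right child of bat.
Insert cow: cow < ram → go left; cow > bat → go right; cow > cat → go right. Place as right child of cat.
Insert dog: dog < ram → go left; dog > bat → go right; dog > cat → go right; dog > cow → go right. Place as right child of cow.
Insert eel: eel < ram → go left; eel > bat → go right; eel > cat → go right; eel > cow → go right; eel > dog → go right. Place as right child of dog.
Insert elk: elk < ram → go left; elk > bat → go right; elk > cat → go right; elk > cow → go right; elk > dog → go right; elk > eel → go right. Place as right child of eel.
Insert gnu: gnu < ram → go left; gnu > bat → go right; gnu > cat → go right; gnu > cow → go right; gnu > dog → go right; gnu > eel → go right; gnu > elk → go right. Place as right child of elk.
Insert ant: ant < ram → go left; ant < bat → go left. Place as left child of bat.
Insert koi: koi < ram → go left; koi > bat → go right; koi > cat → go right; koi > cow → go right; koi > dog → go right; koi > eel → go right; koi > elk → go right; koi > gnu → go right. Place as right child of gnu.
Insert kit: kit < ram → go left; kit > bat → go right; kit > cat → go right; kit > cow → go right; kit > dog → go right; kit > eel → go right; kit > elk → go right; kit > gnu → go right; kit < koi → go left. Place as left child of koi.
Insert owl: owl < ram → go left; owl > bat → go right; owl > cat → go right; owl > cow → go right; owl > dog → go right; owl > eel → go right; owl > elk → go right; owl > gnu → go right; owl > koi → go right. Place as right child of koi.
Insert asp: asp < ram → go left; asp < bat → go left; asp > ant → go right. Place as right child of ant.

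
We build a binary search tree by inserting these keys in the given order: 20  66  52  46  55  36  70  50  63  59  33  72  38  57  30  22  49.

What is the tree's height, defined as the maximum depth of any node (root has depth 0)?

7

Insert 20: tree is empty, so 20 becomes the root.
Insert 66: 66 > 20 → go right. Place as right child of 20.
Insert 52: 52 > 20 → go right; 52 < 66 → go left. Place as left child of 66.
Insert 46: 46 > 20 → go right; 46 < 66 → go left; 46 < 52 → go left. Place as left child of 52.
Insert 55: 55 > 20 → go right; 55 < 66 → go left; 55 > 52 → go right. Place as right child of 52.
Insert 36: 36 > 20 → go right; 36 < 66 → go left; 36 < 52 → go left; 36 < 46 → go left. Place as left child of 46.
Insert 70: 70 > 20 → go right; 70 > 66 → go right. Place as right child of 66.
Insert 50: 50 > 20 → go right; 50 < 66 → go left; 50 < 52 → go left; 50 > 46 → go right. Place as right child of 46.
Insert 63: 63 > 20 → go right; 63 < 66 → go left; 63 > 52 → go right; 63 > 55 → go right. Place as right child of 55.
Insert 59: 59 > 20 → go right; 59 < 66 → go left; 59 > 52 → go right; 59 > 55 → go right; 59 < 63 → go left. Place as left child of 63.
Insert 33: 33 > 20 → go right; 33 < 66 → go left; 33 < 52 → go left; 33 < 46 → go left; 33 < 36 → go left. Place as left child of 36.
Insert 72: 72 > 20 → go right; 72 > 66 → go right; 72 > 70 → go right. Place as right child of 70.
Insert 38: 38 > 20 → go right; 38 < 66 → go left; 38 < 52 → go left; 38 < 46 → go left; 38 > 36 → go right. Place as right child of 36.
Insert 57: 57 > 20 → go right; 57 < 66 → go left; 57 > 52 → go right; 57 > 55 → go right; 57 < 63 → go left; 57 < 59 → go left. Place as left child of 59.
Insert 30: 30 > 20 → go right; 30 < 66 → go left; 30 < 52 → go left; 30 < 46 → go left; 30 < 36 → go left; 30 < 33 → go left. Place as left child of 33.
Insert 22: 22 > 20 → go right; 22 < 66 → go left; 22 < 52 → go left; 22 < 46 → go left; 22 < 36 → go left; 22 < 33 → go left; 22 < 30 → go left. Place as left child of 30.
Insert 49: 49 > 20 → go right; 49 < 66 → go left; 49 < 52 → go left; 49 > 46 → go right; 49 < 50 → go left. Place as left child of 50.

The deepest node is 22 at depth 7.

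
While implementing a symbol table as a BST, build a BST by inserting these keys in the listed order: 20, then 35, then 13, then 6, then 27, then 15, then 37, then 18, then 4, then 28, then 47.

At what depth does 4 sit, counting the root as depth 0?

20: root
35: right child of 20 (depth 1)
13: left child of 20 (depth 1)
6: left child of 13 (depth 2)
27: left child of 35 (depth 2)
15: right child of 13 (depth 2)
37: right child of 35 (depth 2)
18: right child of 15 (depth 3)
4: left child of 6 (depth 3)
28: right child of 27 (depth 3)
47: right child of 37 (depth 3)

Path to 4: 20 → 13 → 6 → 4, which is 3 edges.

3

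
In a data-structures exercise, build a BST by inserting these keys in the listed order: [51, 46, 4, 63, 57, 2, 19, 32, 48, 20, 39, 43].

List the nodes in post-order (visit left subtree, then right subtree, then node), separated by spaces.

2 20 43 39 32 19 4 48 46 57 63 51

51: root
46: left child of 51 (depth 1)
4: left child of 46 (depth 2)
63: right child of 51 (depth 1)
57: left child of 63 (depth 2)
2: left child of 4 (depth 3)
19: right child of 4 (depth 3)
32: right child of 19 (depth 4)
48: right child of 46 (depth 2)
20: left child of 32 (depth 5)
39: right child of 32 (depth 5)
43: right child of 39 (depth 6)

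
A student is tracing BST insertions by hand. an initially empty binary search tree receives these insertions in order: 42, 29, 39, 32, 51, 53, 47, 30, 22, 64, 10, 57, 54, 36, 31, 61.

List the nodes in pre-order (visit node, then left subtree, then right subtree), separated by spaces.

42: root
29: left child of 42 (depth 1)
39: right child of 29 (depth 2)
32: left child of 39 (depth 3)
51: right child of 42 (depth 1)
53: right child of 51 (depth 2)
47: left child of 51 (depth 2)
30: left child of 32 (depth 4)
22: left child of 29 (depth 2)
64: right child of 53 (depth 3)
10: left child of 22 (depth 3)
57: left child of 64 (depth 4)
54: left child of 57 (depth 5)
36: right child of 32 (depth 4)
31: right child of 30 (depth 5)
61: right child of 57 (depth 5)

42 29 22 10 39 32 30 31 36 51 47 53 64 57 54 61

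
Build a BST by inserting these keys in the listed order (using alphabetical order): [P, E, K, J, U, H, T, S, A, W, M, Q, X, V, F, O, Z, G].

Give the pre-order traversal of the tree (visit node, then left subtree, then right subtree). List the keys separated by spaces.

Insert P: tree is empty, so P becomes the root.
Insert E: E < P → go left. Place as left child of P.
Insert K: K < P → go left; K > E → go right. Place as right child of E.
Insert J: J < P → go left; J > E → go right; J < K → go left. Place as left child of K.
Insert U: U > P → go right. Place as right child of P.
Insert H: H < P → go left; H > E → go right; H < K → go left; H < J → go left. Place as left child of J.
Insert T: T > P → go right; T < U → go left. Place as left child of U.
Insert S: S > P → go right; S < U → go left; S < T → go left. Place as left child of T.
Insert A: A < P → go left; A < E → go left. Place as left child of E.
Insert W: W > P → go right; W > U → go right. Place as right child of U.
Insert M: M < P → go left; M > E → go right; M > K → go right. Place as right child of K.
Insert Q: Q > P → go right; Q < U → go left; Q < T → go left; Q < S → go left. Place as left child of S.
Insert X: X > P → go right; X > U → go right; X > W → go right. Place as right child of W.
Insert V: V > P → go right; V > U → go right; V < W → go left. Place as left child of W.
Insert F: F < P → go left; F > E → go right; F < K → go left; F < J → go left; F < H → go left. Place as left child of H.
Insert O: O < P → go left; O > E → go right; O > K → go right; O > M → go right. Place as right child of M.
Insert Z: Z > P → go right; Z > U → go right; Z > W → go right; Z > X → go right. Place as right child of X.
Insert G: G < P → go left; G > E → go right; G < K → go left; G < J → go left; G < H → go left; G > F → go right. Place as right child of F.

P E A K J H F G M O U T S Q W V X Z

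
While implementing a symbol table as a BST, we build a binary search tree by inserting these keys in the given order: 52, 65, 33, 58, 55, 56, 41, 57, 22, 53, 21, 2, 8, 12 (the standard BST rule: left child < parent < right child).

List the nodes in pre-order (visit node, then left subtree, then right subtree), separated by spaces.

Insert 52: tree is empty, so 52 becomes the root.
Insert 65: 65 > 52 → go right. Place as right child of 52.
Insert 33: 33 < 52 → go left. Place as left child of 52.
Insert 58: 58 > 52 → go right; 58 < 65 → go left. Place as left child of 65.
Insert 55: 55 > 52 → go right; 55 < 65 → go left; 55 < 58 → go left. Place as left child of 58.
Insert 56: 56 > 52 → go right; 56 < 65 → go left; 56 < 58 → go left; 56 > 55 → go right. Place as right child of 55.
Insert 41: 41 < 52 → go left; 41 > 33 → go right. Place as right child of 33.
Insert 57: 57 > 52 → go right; 57 < 65 → go left; 57 < 58 → go left; 57 > 55 → go right; 57 > 56 → go right. Place as right child of 56.
Insert 22: 22 < 52 → go left; 22 < 33 → go left. Place as left child of 33.
Insert 53: 53 > 52 → go right; 53 < 65 → go left; 53 < 58 → go left; 53 < 55 → go left. Place as left child of 55.
Insert 21: 21 < 52 → go left; 21 < 33 → go left; 21 < 22 → go left. Place as left child of 22.
Insert 2: 2 < 52 → go left; 2 < 33 → go left; 2 < 22 → go left; 2 < 21 → go left. Place as left child of 21.
Insert 8: 8 < 52 → go left; 8 < 33 → go left; 8 < 22 → go left; 8 < 21 → go left; 8 > 2 → go right. Place as right child of 2.
Insert 12: 12 < 52 → go left; 12 < 33 → go left; 12 < 22 → go left; 12 < 21 → go left; 12 > 2 → go right; 12 > 8 → go right. Place as right child of 8.

52 33 22 21 2 8 12 41 65 58 55 53 56 57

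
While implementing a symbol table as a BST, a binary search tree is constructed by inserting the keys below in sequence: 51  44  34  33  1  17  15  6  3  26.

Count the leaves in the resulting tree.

51: root
44: left child of 51 (depth 1)
34: left child of 44 (depth 2)
33: left child of 34 (depth 3)
1: left child of 33 (depth 4)
17: right child of 1 (depth 5)
15: left child of 17 (depth 6)
6: left child of 15 (depth 7)
3: left child of 6 (depth 8)
26: right child of 17 (depth 6)

Leaves: 3, 26 — 2 in total.

2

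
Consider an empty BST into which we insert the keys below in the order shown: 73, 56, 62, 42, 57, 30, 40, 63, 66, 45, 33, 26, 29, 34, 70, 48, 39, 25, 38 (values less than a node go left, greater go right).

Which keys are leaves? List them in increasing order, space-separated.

73: root
56: left child of 73 (depth 1)
62: right child of 56 (depth 2)
42: left child of 56 (depth 2)
57: left child of 62 (depth 3)
30: left child of 42 (depth 3)
40: right child of 30 (depth 4)
63: right child of 62 (depth 3)
66: right child of 63 (depth 4)
45: right child of 42 (depth 3)
33: left child of 40 (depth 5)
26: left child of 30 (depth 4)
29: right child of 26 (depth 5)
34: right child of 33 (depth 6)
70: right child of 66 (depth 5)
48: right child of 45 (depth 4)
39: right child of 34 (depth 7)
25: left child of 26 (depth 5)
38: left child of 39 (depth 8)

25 29 38 48 57 70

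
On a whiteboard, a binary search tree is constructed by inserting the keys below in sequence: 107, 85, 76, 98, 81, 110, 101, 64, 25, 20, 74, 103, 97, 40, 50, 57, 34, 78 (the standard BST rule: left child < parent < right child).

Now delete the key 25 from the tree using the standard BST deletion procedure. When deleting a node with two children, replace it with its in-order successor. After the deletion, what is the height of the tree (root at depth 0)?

7

107: root
85: left child of 107 (depth 1)
76: left child of 85 (depth 2)
98: right child of 85 (depth 2)
81: right child of 76 (depth 3)
110: right child of 107 (depth 1)
101: right child of 98 (depth 3)
64: left child of 76 (depth 3)
25: left child of 64 (depth 4)
20: left child of 25 (depth 5)
74: right child of 64 (depth 4)
103: right child of 101 (depth 4)
97: left child of 98 (depth 3)
40: right child of 25 (depth 5)
50: right child of 40 (depth 6)
57: right child of 50 (depth 7)
34: left child of 40 (depth 6)
78: left child of 81 (depth 4)

Delete 25 (two children — replace with in-order successor).
After deletion, deepest node is 57 at depth 7.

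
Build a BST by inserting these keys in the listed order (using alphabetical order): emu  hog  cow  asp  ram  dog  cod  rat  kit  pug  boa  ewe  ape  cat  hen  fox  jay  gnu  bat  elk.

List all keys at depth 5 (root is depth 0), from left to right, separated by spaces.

Resulting structure (node: left, right):
  emu: L=cow, R=hog
  hog: L=ewe, R=ram
  cow: L=asp, R=dog
  asp: L=ape, R=cod
  ram: L=kit, R=rat
  dog: L=–, R=elk
  cod: L=boa, R=–
  rat: L=–, R=–
  kit: L=jay, R=pug
  pug: L=–, R=–
  boa: L=bat, R=cat
  ewe: L=–, R=hen
  ape: L=–, R=–
  cat: L=–, R=–
  hen: L=fox, R=–
  fox: L=–, R=gnu
  jay: L=–, R=–
  gnu: L=–, R=–
  bat: L=–, R=–
  elk: L=–, R=–

bat cat gnu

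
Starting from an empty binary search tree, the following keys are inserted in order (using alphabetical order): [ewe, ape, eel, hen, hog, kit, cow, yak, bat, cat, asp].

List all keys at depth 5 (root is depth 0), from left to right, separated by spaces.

Resulting structure (node: left, right):
  ewe: L=ape, R=hen
  ape: L=–, R=eel
  eel: L=cow, R=–
  hen: L=–, R=hog
  hog: L=–, R=kit
  kit: L=–, R=yak
  cow: L=bat, R=–
  yak: L=–, R=–
  bat: L=asp, R=cat
  cat: L=–, R=–
  asp: L=–, R=–

asp cat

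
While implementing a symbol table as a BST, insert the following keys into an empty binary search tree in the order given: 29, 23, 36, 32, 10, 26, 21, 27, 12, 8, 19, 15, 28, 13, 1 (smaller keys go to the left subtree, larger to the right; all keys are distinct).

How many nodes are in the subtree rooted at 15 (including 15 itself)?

Insert 29: tree is empty, so 29 becomes the root.
Insert 23: 23 < 29 → go left. Place as left child of 29.
Insert 36: 36 > 29 → go right. Place as right child of 29.
Insert 32: 32 > 29 → go right; 32 < 36 → go left. Place as left child of 36.
Insert 10: 10 < 29 → go left; 10 < 23 → go left. Place as left child of 23.
Insert 26: 26 < 29 → go left; 26 > 23 → go right. Place as right child of 23.
Insert 21: 21 < 29 → go left; 21 < 23 → go left; 21 > 10 → go right. Place as right child of 10.
Insert 27: 27 < 29 → go left; 27 > 23 → go right; 27 > 26 → go right. Place as right child of 26.
Insert 12: 12 < 29 → go left; 12 < 23 → go left; 12 > 10 → go right; 12 < 21 → go left. Place as left child of 21.
Insert 8: 8 < 29 → go left; 8 < 23 → go left; 8 < 10 → go left. Place as left child of 10.
Insert 19: 19 < 29 → go left; 19 < 23 → go left; 19 > 10 → go right; 19 < 21 → go left; 19 > 12 → go right. Place as right child of 12.
Insert 15: 15 < 29 → go left; 15 < 23 → go left; 15 > 10 → go right; 15 < 21 → go left; 15 > 12 → go right; 15 < 19 → go left. Place as left child of 19.
Insert 28: 28 < 29 → go left; 28 > 23 → go right; 28 > 26 → go right; 28 > 27 → go right. Place as right child of 27.
Insert 13: 13 < 29 → go left; 13 < 23 → go left; 13 > 10 → go right; 13 < 21 → go left; 13 > 12 → go right; 13 < 19 → go left; 13 < 15 → go left. Place as left child of 15.
Insert 1: 1 < 29 → go left; 1 < 23 → go left; 1 < 10 → go left; 1 < 8 → go left. Place as left child of 8.

Subtree rooted at 15 contains: 15, 13 — 2 nodes.

2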